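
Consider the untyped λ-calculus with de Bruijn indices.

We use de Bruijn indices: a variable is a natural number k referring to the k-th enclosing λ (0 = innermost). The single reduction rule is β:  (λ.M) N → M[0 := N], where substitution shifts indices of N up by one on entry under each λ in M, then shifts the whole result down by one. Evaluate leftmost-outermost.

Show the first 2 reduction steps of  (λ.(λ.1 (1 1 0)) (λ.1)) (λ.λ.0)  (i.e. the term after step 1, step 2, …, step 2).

Answer: after 2 steps: (λ.λ.0) ((λ.λ.0) (λ.λ.0) (λ.λ.λ.0))

Derivation:
  start: (λ.(λ.1 (1 1 0)) (λ.1)) (λ.λ.0)
  [1] (λ.(λ.λ.0) ((λ.λ.0) (λ.λ.0) 0)) (λ.λ.λ.0)
  [2] (λ.λ.0) ((λ.λ.0) (λ.λ.0) (λ.λ.λ.0))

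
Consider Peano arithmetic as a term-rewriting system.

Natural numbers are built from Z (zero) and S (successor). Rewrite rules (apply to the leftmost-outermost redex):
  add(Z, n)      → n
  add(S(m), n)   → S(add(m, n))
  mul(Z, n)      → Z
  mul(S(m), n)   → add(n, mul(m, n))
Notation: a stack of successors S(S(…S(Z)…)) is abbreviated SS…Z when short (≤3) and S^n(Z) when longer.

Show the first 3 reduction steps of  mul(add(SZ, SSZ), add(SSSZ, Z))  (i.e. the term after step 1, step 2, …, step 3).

Answer: after 3 steps: add(S(add(SSZ, Z)), mul(add(Z, SSZ), add(SSSZ, Z)))

Working:
  start: mul(add(SZ, SSZ), add(SSSZ, Z))
  →1  mul(S(add(Z, SSZ)), add(SSSZ, Z))
  →2  add(add(SSSZ, Z), mul(add(Z, SSZ), add(SSSZ, Z)))
  →3  add(S(add(SSZ, Z)), mul(add(Z, SSZ), add(SSSZ, Z)))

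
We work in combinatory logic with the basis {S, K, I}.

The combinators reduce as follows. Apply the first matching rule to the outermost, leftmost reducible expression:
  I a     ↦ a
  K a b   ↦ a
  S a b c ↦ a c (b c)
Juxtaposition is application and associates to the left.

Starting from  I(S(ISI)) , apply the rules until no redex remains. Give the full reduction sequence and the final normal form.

  start: I(S(ISI))
  →1  S(ISI)
  →2  S(SI)

Answer: normal form = S(SI)  (in 2 steps)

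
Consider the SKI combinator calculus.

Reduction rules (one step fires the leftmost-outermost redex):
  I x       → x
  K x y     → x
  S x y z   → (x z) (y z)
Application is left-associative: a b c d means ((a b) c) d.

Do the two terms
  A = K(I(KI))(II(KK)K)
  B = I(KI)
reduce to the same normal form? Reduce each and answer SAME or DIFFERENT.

Answer: SAME — A ⇓ KI, B ⇓ KI

Working:
Term A:
  start: K(I(KI))(II(KK)K)
  step 1: I(KI)
  step 2: KI

Term B:
  start: I(KI)
  step 1: KI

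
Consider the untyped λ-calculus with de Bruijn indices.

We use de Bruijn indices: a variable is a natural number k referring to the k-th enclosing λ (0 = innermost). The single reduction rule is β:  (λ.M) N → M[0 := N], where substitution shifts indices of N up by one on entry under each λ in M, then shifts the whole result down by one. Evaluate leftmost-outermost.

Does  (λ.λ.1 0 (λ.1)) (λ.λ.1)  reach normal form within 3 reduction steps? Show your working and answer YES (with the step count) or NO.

Answer: YES — reaches normal form λ.0 in 3 ≤ 3 steps

Working:
  start: (λ.λ.1 0 (λ.1)) (λ.λ.1)
  →1  λ.(λ.λ.1) 0 (λ.1)
  →2  λ.(λ.1) (λ.1)
  →3  λ.0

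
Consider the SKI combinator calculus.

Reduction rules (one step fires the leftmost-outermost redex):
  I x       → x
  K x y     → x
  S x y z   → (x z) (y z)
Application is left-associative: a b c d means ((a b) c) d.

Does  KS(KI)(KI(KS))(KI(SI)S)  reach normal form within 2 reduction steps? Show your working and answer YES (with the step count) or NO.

  start: KS(KI)(KI(KS))(KI(SI)S)
  step 1: S(KI(KS))(KI(SI)S)
  step 2: SI(KI(SI)S)

Answer: NO — after 2 steps the term is SI(KI(SI)S), not yet normal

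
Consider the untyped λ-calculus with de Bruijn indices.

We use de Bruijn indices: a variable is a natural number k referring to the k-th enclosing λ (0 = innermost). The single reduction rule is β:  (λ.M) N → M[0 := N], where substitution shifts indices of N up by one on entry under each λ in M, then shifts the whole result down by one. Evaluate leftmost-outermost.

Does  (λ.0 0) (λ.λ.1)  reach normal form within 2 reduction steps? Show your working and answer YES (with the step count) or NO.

  start: (λ.0 0) (λ.λ.1)
  step 1: (λ.λ.1) (λ.λ.1)
  step 2: λ.λ.λ.1

Answer: YES — reaches normal form λ.λ.λ.1 in 2 ≤ 2 steps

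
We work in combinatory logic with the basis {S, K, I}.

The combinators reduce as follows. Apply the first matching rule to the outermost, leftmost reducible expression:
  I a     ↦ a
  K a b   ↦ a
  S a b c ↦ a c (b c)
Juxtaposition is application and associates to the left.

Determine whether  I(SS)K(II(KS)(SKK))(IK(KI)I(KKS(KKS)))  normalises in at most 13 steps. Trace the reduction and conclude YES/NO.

Answer: YES — reaches normal form SIS in 13 ≤ 13 steps

Derivation:
  start: I(SS)K(II(KS)(SKK))(IK(KI)I(KKS(KKS)))
  step 1: SSK(II(KS)(SKK))(IK(KI)I(KKS(KKS)))
  step 2: S(II(KS)(SKK))(K(II(KS)(SKK)))(IK(KI)I(KKS(KKS)))
  step 3: II(KS)(SKK)(IK(KI)I(KKS(KKS)))(K(II(KS)(SKK))(IK(KI)I(KKS(KKS))))
  step 4: I(KS)(SKK)(IK(KI)I(KKS(KKS)))(K(II(KS)(SKK))(IK(KI)I(KKS(KKS))))
  step 5: KS(SKK)(IK(KI)I(KKS(KKS)))(K(II(KS)(SKK))(IK(KI)I(KKS(KKS))))
  step 6: S(IK(KI)I(KKS(KKS)))(K(II(KS)(SKK))(IK(KI)I(KKS(KKS))))
  step 7: S(K(KI)I(KKS(KKS)))(K(II(KS)(SKK))(IK(KI)I(KKS(KKS))))
  step 8: S(KI(KKS(KKS)))(K(II(KS)(SKK))(IK(KI)I(KKS(KKS))))
  step 9: SI(K(II(KS)(SKK))(IK(KI)I(KKS(KKS))))
  step 10: SI(II(KS)(SKK))
  step 11: SI(I(KS)(SKK))
  step 12: SI(KS(SKK))
  step 13: SIS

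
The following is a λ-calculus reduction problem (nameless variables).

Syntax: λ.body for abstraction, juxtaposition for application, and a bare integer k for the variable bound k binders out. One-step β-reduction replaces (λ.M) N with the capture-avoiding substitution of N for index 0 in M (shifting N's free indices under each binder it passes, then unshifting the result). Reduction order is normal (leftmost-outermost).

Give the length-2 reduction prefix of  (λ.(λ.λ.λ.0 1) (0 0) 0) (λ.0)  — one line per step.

Answer: after 2 steps: (λ.λ.0 1) (λ.0)

Working:
  start: (λ.(λ.λ.λ.0 1) (0 0) 0) (λ.0)
  →1  (λ.λ.λ.0 1) ((λ.0) (λ.0)) (λ.0)
  →2  (λ.λ.0 1) (λ.0)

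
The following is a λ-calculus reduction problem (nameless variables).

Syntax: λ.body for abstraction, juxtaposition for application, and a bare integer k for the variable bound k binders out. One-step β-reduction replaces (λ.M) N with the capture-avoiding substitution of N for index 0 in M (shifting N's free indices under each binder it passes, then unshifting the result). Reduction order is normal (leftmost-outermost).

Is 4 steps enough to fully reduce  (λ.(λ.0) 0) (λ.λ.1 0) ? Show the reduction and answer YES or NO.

  start: (λ.(λ.0) 0) (λ.λ.1 0)
  →1  (λ.0) (λ.λ.1 0)
  →2  λ.λ.1 0

Answer: YES — reaches normal form λ.λ.1 0 in 2 ≤ 4 steps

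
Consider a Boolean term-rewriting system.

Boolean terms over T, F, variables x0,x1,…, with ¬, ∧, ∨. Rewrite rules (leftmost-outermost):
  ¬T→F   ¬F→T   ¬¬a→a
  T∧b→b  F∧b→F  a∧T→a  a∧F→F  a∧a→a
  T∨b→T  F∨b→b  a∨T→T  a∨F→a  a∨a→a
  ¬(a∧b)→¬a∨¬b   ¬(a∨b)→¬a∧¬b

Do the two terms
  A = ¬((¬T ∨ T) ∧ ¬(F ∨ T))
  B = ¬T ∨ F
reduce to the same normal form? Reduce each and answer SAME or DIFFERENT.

Term A:
  start: ¬((¬T ∨ T) ∧ ¬(F ∨ T))
  step 1: ¬(¬T ∨ T) ∨ ¬¬(F ∨ T)
  step 2: (¬¬T ∧ ¬T) ∨ ¬¬(F ∨ T)
  step 3: (T ∧ ¬T) ∨ ¬¬(F ∨ T)
  step 4: ¬T ∨ ¬¬(F ∨ T)
  step 5: F ∨ ¬¬(F ∨ T)
  step 6: ¬¬(F ∨ T)
  step 7: F ∨ T
  step 8: T

Term B:
  start: ¬T ∨ F
  step 1: ¬T
  step 2: F

Answer: DIFFERENT — A ⇓ T, B ⇓ F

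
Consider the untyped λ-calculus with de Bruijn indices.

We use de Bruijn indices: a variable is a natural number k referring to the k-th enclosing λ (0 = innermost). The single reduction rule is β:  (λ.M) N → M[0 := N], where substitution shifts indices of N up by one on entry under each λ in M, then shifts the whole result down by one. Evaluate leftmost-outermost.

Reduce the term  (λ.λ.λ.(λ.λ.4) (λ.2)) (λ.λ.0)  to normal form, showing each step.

Answer: normal form = λ.λ.λ.λ.λ.0  (in 2 steps)

Derivation:
  start: (λ.λ.λ.(λ.λ.4) (λ.2)) (λ.λ.0)
  →1  λ.λ.(λ.λ.λ.λ.0) (λ.2)
  →2  λ.λ.λ.λ.λ.0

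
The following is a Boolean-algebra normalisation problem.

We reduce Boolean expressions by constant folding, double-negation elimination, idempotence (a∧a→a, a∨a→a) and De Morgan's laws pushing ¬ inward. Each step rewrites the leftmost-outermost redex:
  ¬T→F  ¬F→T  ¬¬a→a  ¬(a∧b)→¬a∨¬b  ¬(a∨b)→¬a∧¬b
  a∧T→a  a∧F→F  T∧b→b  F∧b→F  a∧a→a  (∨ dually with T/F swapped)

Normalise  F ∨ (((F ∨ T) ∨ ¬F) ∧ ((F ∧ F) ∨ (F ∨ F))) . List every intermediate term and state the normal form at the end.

  start: F ∨ (((F ∨ T) ∨ ¬F) ∧ ((F ∧ F) ∨ (F ∨ F)))
  →1  ((F ∨ T) ∨ ¬F) ∧ ((F ∧ F) ∨ (F ∨ F))
  →2  (T ∨ ¬F) ∧ ((F ∧ F) ∨ (F ∨ F))
  →3  T ∧ ((F ∧ F) ∨ (F ∨ F))
  →4  (F ∧ F) ∨ (F ∨ F)
  →5  F ∨ (F ∨ F)
  →6  F ∨ F
  →7  F

Answer: normal form = F  (in 7 steps)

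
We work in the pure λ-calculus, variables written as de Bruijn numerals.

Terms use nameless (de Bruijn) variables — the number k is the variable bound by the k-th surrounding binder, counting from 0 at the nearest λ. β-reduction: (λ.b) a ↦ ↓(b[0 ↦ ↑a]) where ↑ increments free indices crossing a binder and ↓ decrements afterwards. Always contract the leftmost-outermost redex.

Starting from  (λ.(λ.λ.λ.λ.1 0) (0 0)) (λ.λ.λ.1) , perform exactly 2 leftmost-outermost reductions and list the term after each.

  start: (λ.(λ.λ.λ.λ.1 0) (0 0)) (λ.λ.λ.1)
  [1] (λ.λ.λ.λ.1 0) ((λ.λ.λ.1) (λ.λ.λ.1))
  [2] λ.λ.λ.1 0

Answer: after 2 steps: λ.λ.λ.1 0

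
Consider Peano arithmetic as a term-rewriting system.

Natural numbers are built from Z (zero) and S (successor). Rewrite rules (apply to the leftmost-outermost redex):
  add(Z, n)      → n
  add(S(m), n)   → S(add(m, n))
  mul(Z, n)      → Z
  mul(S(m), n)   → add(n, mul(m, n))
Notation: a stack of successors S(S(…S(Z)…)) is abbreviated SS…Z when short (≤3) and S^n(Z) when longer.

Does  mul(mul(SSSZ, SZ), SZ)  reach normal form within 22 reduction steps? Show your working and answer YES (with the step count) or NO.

  start: mul(mul(SSSZ, SZ), SZ)
  →1  mul(add(SZ, mul(SSZ, SZ)), SZ)
  →2  mul(S(add(Z, mul(SSZ, SZ))), SZ)
  →3  add(SZ, mul(add(Z, mul(SSZ, SZ)), SZ))
  →4  S(add(Z, mul(add(Z, mul(SSZ, SZ)), SZ)))
  →5  S(mul(add(Z, mul(SSZ, SZ)), SZ))
  →6  S(mul(mul(SSZ, SZ), SZ))
  →7  S(mul(add(SZ, mul(SZ, SZ)), SZ))
  →8  S(mul(S(add(Z, mul(SZ, SZ))), SZ))
  →9  S(add(SZ, mul(add(Z, mul(SZ, SZ)), SZ)))
  →10  S(S(add(Z, mul(add(Z, mul(SZ, SZ)), SZ))))
  →11  S(S(mul(add(Z, mul(SZ, SZ)), SZ)))
  →12  S(S(mul(mul(SZ, SZ), SZ)))
  →13  S(S(mul(add(SZ, mul(Z, SZ)), SZ)))
  →14  S(S(mul(S(add(Z, mul(Z, SZ))), SZ)))
  →15  S(S(add(SZ, mul(add(Z, mul(Z, SZ)), SZ))))
  →16  S(S(S(add(Z, mul(add(Z, mul(Z, SZ)), SZ)))))
  →17  S(S(S(mul(add(Z, mul(Z, SZ)), SZ))))
  →18  S(S(S(mul(mul(Z, SZ), SZ))))
  →19  S(S(S(mul(Z, SZ))))
  →20  SSSZ

Answer: YES — reaches normal form SSSZ in 20 ≤ 22 steps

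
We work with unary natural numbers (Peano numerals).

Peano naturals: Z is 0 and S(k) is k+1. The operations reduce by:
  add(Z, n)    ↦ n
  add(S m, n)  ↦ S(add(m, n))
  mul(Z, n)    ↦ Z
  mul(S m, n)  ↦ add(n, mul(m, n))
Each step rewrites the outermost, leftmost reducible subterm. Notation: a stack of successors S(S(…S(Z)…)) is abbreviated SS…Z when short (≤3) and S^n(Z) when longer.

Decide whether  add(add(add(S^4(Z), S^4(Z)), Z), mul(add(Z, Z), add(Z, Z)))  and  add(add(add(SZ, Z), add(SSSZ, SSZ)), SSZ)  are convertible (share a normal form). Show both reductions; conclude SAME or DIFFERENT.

Answer: SAME — A ⇓ S^8(Z), B ⇓ S^8(Z)

Working:
Term A:
  start: add(add(add(S^4(Z), S^4(Z)), Z), mul(add(Z, Z), add(Z, Z)))
  step 1: add(add(S(add(SSSZ, S^4(Z))), Z), mul(add(Z, Z), add(Z, Z)))
  step 2: add(S(add(add(SSSZ, S^4(Z)), Z)), mul(add(Z, Z), add(Z, Z)))
  step 3: S(add(add(add(SSSZ, S^4(Z)), Z), mul(add(Z, Z), add(Z, Z))))
  step 4: S(add(add(S(add(SSZ, S^4(Z))), Z), mul(add(Z, Z), add(Z, Z))))
  step 5: S(add(S(add(add(SSZ, S^4(Z)), Z)), mul(add(Z, Z), add(Z, Z))))
  step 6: S(S(add(add(add(SSZ, S^4(Z)), Z), mul(add(Z, Z), add(Z, Z)))))
  step 7: S(S(add(add(S(add(SZ, S^4(Z))), Z), mul(add(Z, Z), add(Z, Z)))))
  step 8: S(S(add(S(add(add(SZ, S^4(Z)), Z)), mul(add(Z, Z), add(Z, Z)))))
  step 9: S(S(S(add(add(add(SZ, S^4(Z)), Z), mul(add(Z, Z), add(Z, Z))))))
  step 10: S(S(S(add(add(S(add(Z, S^4(Z))), Z), mul(add(Z, Z), add(Z, Z))))))
  step 11: S(S(S(add(S(add(add(Z, S^4(Z)), Z)), mul(add(Z, Z), add(Z, Z))))))
  step 12: S(S(S(S(add(add(add(Z, S^4(Z)), Z), mul(add(Z, Z), add(Z, Z)))))))
  step 13: S(S(S(S(add(add(S^4(Z), Z), mul(add(Z, Z), add(Z, Z)))))))
  step 14: S(S(S(S(add(S(add(SSSZ, Z)), mul(add(Z, Z), add(Z, Z)))))))
  step 15: S(S(S(S(S(add(add(SSSZ, Z), mul(add(Z, Z), add(Z, Z))))))))
  step 16: S(S(S(S(S(add(S(add(SSZ, Z)), mul(add(Z, Z), add(Z, Z))))))))
  step 17: S(S(S(S(S(S(add(add(SSZ, Z), mul(add(Z, Z), add(Z, Z)))))))))
  step 18: S(S(S(S(S(S(add(S(add(SZ, Z)), mul(add(Z, Z), add(Z, Z)))))))))
  step 19: S(S(S(S(S(S(S(add(add(SZ, Z), mul(add(Z, Z), add(Z, Z))))))))))
  step 20: S(S(S(S(S(S(S(add(S(add(Z, Z)), mul(add(Z, Z), add(Z, Z))))))))))
  step 21: S(S(S(S(S(S(S(S(add(add(Z, Z), mul(add(Z, Z), add(Z, Z)))))))))))
  step 22: S(S(S(S(S(S(S(S(add(Z, mul(add(Z, Z), add(Z, Z)))))))))))
  step 23: S(S(S(S(S(S(S(S(mul(add(Z, Z), add(Z, Z))))))))))
  step 24: S(S(S(S(S(S(S(S(mul(Z, add(Z, Z))))))))))
  step 25: S^8(Z)

Term B:
  start: add(add(add(SZ, Z), add(SSSZ, SSZ)), SSZ)
  step 1: add(add(S(add(Z, Z)), add(SSSZ, SSZ)), SSZ)
  step 2: add(S(add(add(Z, Z), add(SSSZ, SSZ))), SSZ)
  step 3: S(add(add(add(Z, Z), add(SSSZ, SSZ)), SSZ))
  step 4: S(add(add(Z, add(SSSZ, SSZ)), SSZ))
  step 5: S(add(add(SSSZ, SSZ), SSZ))
  step 6: S(add(S(add(SSZ, SSZ)), SSZ))
  step 7: S(S(add(add(SSZ, SSZ), SSZ)))
  step 8: S(S(add(S(add(SZ, SSZ)), SSZ)))
  step 9: S(S(S(add(add(SZ, SSZ), SSZ))))
  step 10: S(S(S(add(S(add(Z, SSZ)), SSZ))))
  step 11: S(S(S(S(add(add(Z, SSZ), SSZ)))))
  step 12: S(S(S(S(add(SSZ, SSZ)))))
  step 13: S(S(S(S(S(add(SZ, SSZ))))))
  step 14: S(S(S(S(S(S(add(Z, SSZ)))))))
  step 15: S^8(Z)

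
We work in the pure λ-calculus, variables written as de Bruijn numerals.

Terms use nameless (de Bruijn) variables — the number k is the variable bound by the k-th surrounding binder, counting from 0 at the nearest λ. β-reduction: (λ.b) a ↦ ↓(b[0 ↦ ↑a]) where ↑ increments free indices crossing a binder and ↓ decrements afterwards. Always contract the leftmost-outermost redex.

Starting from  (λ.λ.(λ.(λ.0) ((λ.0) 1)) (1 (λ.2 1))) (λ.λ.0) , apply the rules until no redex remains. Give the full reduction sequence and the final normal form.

  start: (λ.λ.(λ.(λ.0) ((λ.0) 1)) (1 (λ.2 1))) (λ.λ.0)
  →1  λ.(λ.(λ.0) ((λ.0) 1)) ((λ.λ.0) (λ.(λ.λ.0) 1))
  →2  λ.(λ.0) ((λ.0) 0)
  →3  λ.(λ.0) 0
  →4  λ.0

Answer: normal form = λ.0  (in 4 steps)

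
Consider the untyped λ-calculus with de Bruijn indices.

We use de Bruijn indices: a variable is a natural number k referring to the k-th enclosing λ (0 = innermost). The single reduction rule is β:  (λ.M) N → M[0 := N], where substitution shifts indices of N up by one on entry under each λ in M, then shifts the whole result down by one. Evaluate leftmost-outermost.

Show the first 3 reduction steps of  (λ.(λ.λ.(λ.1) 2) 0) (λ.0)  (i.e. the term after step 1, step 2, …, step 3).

Answer: after 3 steps: λ.0

Derivation:
  start: (λ.(λ.λ.(λ.1) 2) 0) (λ.0)
  [1] (λ.λ.(λ.1) (λ.0)) (λ.0)
  [2] λ.(λ.1) (λ.0)
  [3] λ.0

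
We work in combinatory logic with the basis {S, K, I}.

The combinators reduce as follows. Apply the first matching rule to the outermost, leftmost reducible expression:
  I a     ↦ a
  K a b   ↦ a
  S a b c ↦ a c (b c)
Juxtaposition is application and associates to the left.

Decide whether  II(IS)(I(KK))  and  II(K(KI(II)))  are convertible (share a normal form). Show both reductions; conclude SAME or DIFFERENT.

Answer: DIFFERENT — A ⇓ S(KK), B ⇓ KI

Reduction:
Term A:
  start: II(IS)(I(KK))
  [1] I(IS)(I(KK))
  [2] IS(I(KK))
  [3] S(I(KK))
  [4] S(KK)

Term B:
  start: II(K(KI(II)))
  [1] I(K(KI(II)))
  [2] K(KI(II))
  [3] KI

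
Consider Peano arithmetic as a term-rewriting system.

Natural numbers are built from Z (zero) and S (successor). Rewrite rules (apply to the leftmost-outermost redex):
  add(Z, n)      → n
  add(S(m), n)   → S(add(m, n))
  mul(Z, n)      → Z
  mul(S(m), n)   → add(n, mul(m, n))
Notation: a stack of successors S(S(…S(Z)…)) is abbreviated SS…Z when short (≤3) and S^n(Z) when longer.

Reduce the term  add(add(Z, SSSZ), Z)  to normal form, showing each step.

Answer: normal form = SSSZ  (in 5 steps)

Derivation:
  start: add(add(Z, SSSZ), Z)
  [1] add(SSSZ, Z)
  [2] S(add(SSZ, Z))
  [3] S(S(add(SZ, Z)))
  [4] S(S(S(add(Z, Z))))
  [5] SSSZ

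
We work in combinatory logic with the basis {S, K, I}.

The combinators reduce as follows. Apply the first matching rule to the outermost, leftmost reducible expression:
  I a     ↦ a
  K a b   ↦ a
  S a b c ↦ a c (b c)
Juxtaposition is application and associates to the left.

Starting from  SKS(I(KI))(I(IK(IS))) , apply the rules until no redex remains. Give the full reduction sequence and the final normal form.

  start: SKS(I(KI))(I(IK(IS)))
  step 1: K(I(KI))(S(I(KI)))(I(IK(IS)))
  step 2: I(KI)(I(IK(IS)))
  step 3: KI(I(IK(IS)))
  step 4: I

Answer: normal form = I  (in 4 steps)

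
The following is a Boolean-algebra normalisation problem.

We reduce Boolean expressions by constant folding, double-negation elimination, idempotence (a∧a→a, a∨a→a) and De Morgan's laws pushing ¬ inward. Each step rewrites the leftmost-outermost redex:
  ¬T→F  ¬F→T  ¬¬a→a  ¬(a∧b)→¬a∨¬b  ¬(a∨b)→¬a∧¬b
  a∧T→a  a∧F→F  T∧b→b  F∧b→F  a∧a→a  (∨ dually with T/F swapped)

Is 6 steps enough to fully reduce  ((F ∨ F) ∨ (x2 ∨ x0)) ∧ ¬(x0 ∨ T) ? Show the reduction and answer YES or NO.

Answer: YES — reaches normal form F in 6 ≤ 6 steps

Working:
  start: ((F ∨ F) ∨ (x2 ∨ x0)) ∧ ¬(x0 ∨ T)
  [1] (F ∨ (x2 ∨ x0)) ∧ ¬(x0 ∨ T)
  [2] (x2 ∨ x0) ∧ ¬(x0 ∨ T)
  [3] (x2 ∨ x0) ∧ (¬x0 ∧ ¬T)
  [4] (x2 ∨ x0) ∧ (¬x0 ∧ F)
  [5] (x2 ∨ x0) ∧ F
  [6] F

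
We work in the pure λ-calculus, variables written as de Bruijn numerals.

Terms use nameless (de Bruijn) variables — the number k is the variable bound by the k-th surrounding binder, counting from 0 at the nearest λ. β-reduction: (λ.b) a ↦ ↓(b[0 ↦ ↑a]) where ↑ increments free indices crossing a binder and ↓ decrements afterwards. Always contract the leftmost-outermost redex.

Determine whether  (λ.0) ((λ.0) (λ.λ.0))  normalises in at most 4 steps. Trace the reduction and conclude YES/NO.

Answer: YES — reaches normal form λ.λ.0 in 2 ≤ 4 steps

Reduction:
  start: (λ.0) ((λ.0) (λ.λ.0))
  [1] (λ.0) (λ.λ.0)
  [2] λ.λ.0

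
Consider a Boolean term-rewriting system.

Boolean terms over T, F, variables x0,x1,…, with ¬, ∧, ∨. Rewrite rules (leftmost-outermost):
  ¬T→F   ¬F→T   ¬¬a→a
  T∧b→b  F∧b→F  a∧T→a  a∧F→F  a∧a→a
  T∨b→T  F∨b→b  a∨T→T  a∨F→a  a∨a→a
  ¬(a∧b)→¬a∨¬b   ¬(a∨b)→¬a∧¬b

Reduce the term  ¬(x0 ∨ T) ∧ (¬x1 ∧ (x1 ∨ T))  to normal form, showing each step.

Answer: normal form = F  (in 4 steps)

Reduction:
  start: ¬(x0 ∨ T) ∧ (¬x1 ∧ (x1 ∨ T))
  →1  (¬x0 ∧ ¬T) ∧ (¬x1 ∧ (x1 ∨ T))
  →2  (¬x0 ∧ F) ∧ (¬x1 ∧ (x1 ∨ T))
  →3  F ∧ (¬x1 ∧ (x1 ∨ T))
  →4  F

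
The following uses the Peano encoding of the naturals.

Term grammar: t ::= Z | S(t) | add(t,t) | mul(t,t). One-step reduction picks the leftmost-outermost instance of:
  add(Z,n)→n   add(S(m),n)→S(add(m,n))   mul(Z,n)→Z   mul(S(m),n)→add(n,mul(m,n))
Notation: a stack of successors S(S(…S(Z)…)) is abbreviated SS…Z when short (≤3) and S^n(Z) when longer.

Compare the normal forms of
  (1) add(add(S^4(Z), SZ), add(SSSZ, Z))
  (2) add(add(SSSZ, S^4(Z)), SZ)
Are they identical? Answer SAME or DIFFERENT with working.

Answer: SAME — A ⇓ S^8(Z), B ⇓ S^8(Z)

Reduction:
Term A:
  start: add(add(S^4(Z), SZ), add(SSSZ, Z))
  [1] add(S(add(SSSZ, SZ)), add(SSSZ, Z))
  [2] S(add(add(SSSZ, SZ), add(SSSZ, Z)))
  [3] S(add(S(add(SSZ, SZ)), add(SSSZ, Z)))
  [4] S(S(add(add(SSZ, SZ), add(SSSZ, Z))))
  [5] S(S(add(S(add(SZ, SZ)), add(SSSZ, Z))))
  [6] S(S(S(add(add(SZ, SZ), add(SSSZ, Z)))))
  [7] S(S(S(add(S(add(Z, SZ)), add(SSSZ, Z)))))
  [8] S(S(S(S(add(add(Z, SZ), add(SSSZ, Z))))))
  [9] S(S(S(S(add(SZ, add(SSSZ, Z))))))
  [10] S(S(S(S(S(add(Z, add(SSSZ, Z)))))))
  [11] S(S(S(S(S(add(SSSZ, Z))))))
  [12] S(S(S(S(S(S(add(SSZ, Z)))))))
  [13] S(S(S(S(S(S(S(add(SZ, Z))))))))
  [14] S(S(S(S(S(S(S(S(add(Z, Z)))))))))
  [15] S^8(Z)

Term B:
  start: add(add(SSSZ, S^4(Z)), SZ)
  [1] add(S(add(SSZ, S^4(Z))), SZ)
  [2] S(add(add(SSZ, S^4(Z)), SZ))
  [3] S(add(S(add(SZ, S^4(Z))), SZ))
  [4] S(S(add(add(SZ, S^4(Z)), SZ)))
  [5] S(S(add(S(add(Z, S^4(Z))), SZ)))
  [6] S(S(S(add(add(Z, S^4(Z)), SZ))))
  [7] S(S(S(add(S^4(Z), SZ))))
  [8] S(S(S(S(add(SSSZ, SZ)))))
  [9] S(S(S(S(S(add(SSZ, SZ))))))
  [10] S(S(S(S(S(S(add(SZ, SZ)))))))
  [11] S(S(S(S(S(S(S(add(Z, SZ))))))))
  [12] S^8(Z)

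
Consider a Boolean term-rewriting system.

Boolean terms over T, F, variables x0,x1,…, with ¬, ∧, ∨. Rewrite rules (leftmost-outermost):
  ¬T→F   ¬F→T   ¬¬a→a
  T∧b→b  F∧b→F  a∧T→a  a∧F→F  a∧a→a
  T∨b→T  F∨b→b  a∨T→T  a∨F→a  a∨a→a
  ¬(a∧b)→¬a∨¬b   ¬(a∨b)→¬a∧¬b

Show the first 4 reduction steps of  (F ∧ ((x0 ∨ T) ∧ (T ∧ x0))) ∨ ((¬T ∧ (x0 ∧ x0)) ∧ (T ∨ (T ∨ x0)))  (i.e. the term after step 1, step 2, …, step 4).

  start: (F ∧ ((x0 ∨ T) ∧ (T ∧ x0))) ∨ ((¬T ∧ (x0 ∧ x0)) ∧ (T ∨ (T ∨ x0)))
  →1  F ∨ ((¬T ∧ (x0 ∧ x0)) ∧ (T ∨ (T ∨ x0)))
  →2  (¬T ∧ (x0 ∧ x0)) ∧ (T ∨ (T ∨ x0))
  →3  (F ∧ (x0 ∧ x0)) ∧ (T ∨ (T ∨ x0))
  →4  F ∧ (T ∨ (T ∨ x0))

Answer: after 4 steps: F ∧ (T ∨ (T ∨ x0))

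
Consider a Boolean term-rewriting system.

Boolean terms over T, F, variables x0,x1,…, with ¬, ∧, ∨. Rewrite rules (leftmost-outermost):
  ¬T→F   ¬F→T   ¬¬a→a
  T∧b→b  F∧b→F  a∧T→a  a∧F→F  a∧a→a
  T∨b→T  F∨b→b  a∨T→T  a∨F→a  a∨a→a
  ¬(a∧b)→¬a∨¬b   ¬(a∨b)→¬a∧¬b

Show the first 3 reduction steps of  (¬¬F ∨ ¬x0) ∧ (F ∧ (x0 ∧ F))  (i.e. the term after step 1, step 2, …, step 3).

Answer: after 3 steps: ¬x0 ∧ F

Working:
  start: (¬¬F ∨ ¬x0) ∧ (F ∧ (x0 ∧ F))
  →1  (F ∨ ¬x0) ∧ (F ∧ (x0 ∧ F))
  →2  ¬x0 ∧ (F ∧ (x0 ∧ F))
  →3  ¬x0 ∧ F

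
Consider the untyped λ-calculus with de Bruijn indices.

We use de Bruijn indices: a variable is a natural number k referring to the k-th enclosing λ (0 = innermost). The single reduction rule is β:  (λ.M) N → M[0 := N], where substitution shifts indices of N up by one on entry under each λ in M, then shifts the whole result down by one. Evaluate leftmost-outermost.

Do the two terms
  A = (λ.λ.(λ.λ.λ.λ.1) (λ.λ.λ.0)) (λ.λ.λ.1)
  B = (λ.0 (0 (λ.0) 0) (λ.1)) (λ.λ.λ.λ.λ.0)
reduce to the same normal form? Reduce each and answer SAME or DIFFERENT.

Term A:
  start: (λ.λ.(λ.λ.λ.λ.1) (λ.λ.λ.0)) (λ.λ.λ.1)
  →1  λ.(λ.λ.λ.λ.1) (λ.λ.λ.0)
  →2  λ.λ.λ.λ.1

Term B:
  start: (λ.0 (0 (λ.0) 0) (λ.1)) (λ.λ.λ.λ.λ.0)
  →1  (λ.λ.λ.λ.λ.0) ((λ.λ.λ.λ.λ.0) (λ.0) (λ.λ.λ.λ.λ.0)) (λ.λ.λ.λ.λ.λ.0)
  →2  (λ.λ.λ.λ.0) (λ.λ.λ.λ.λ.λ.0)
  →3  λ.λ.λ.0

Answer: DIFFERENT — A ⇓ λ.λ.λ.λ.1, B ⇓ λ.λ.λ.0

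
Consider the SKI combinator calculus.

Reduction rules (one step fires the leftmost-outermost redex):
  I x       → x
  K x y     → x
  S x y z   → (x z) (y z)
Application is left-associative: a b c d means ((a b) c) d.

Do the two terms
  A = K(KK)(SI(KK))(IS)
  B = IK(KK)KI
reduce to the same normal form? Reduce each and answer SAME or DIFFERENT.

Term A:
  start: K(KK)(SI(KK))(IS)
  →1  KK(IS)
  →2  K

Term B:
  start: IK(KK)KI
  →1  K(KK)KI
  →2  KKI
  →3  K

Answer: SAME — A ⇓ K, B ⇓ K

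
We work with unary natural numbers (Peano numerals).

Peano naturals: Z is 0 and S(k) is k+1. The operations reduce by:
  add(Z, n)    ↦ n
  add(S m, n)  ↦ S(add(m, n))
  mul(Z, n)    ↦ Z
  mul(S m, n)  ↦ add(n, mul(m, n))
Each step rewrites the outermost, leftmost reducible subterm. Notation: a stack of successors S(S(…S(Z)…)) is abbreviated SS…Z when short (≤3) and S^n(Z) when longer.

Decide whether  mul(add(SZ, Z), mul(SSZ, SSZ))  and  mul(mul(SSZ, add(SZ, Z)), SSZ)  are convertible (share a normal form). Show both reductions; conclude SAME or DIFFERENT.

Term A:
  start: mul(add(SZ, Z), mul(SSZ, SSZ))
  [1] mul(S(add(Z, Z)), mul(SSZ, SSZ))
  [2] add(mul(SSZ, SSZ), mul(add(Z, Z), mul(SSZ, SSZ)))
  [3] add(add(SSZ, mul(SZ, SSZ)), mul(add(Z, Z), mul(SSZ, SSZ)))
  [4] add(S(add(SZ, mul(SZ, SSZ))), mul(add(Z, Z), mul(SSZ, SSZ)))
  [5] S(add(add(SZ, mul(SZ, SSZ)), mul(add(Z, Z), mul(SSZ, SSZ))))
  [6] S(add(S(add(Z, mul(SZ, SSZ))), mul(add(Z, Z), mul(SSZ, SSZ))))
  [7] S(S(add(add(Z, mul(SZ, SSZ)), mul(add(Z, Z), mul(SSZ, SSZ)))))
  [8] S(S(add(mul(SZ, SSZ), mul(add(Z, Z), mul(SSZ, SSZ)))))
  [9] S(S(add(add(SSZ, mul(Z, SSZ)), mul(add(Z, Z), mul(SSZ, SSZ)))))
  [10] S(S(add(S(add(SZ, mul(Z, SSZ))), mul(add(Z, Z), mul(SSZ, SSZ)))))
  [11] S(S(S(add(add(SZ, mul(Z, SSZ)), mul(add(Z, Z), mul(SSZ, SSZ))))))
  [12] S(S(S(add(S(add(Z, mul(Z, SSZ))), mul(add(Z, Z), mul(SSZ, SSZ))))))
  [13] S(S(S(S(add(add(Z, mul(Z, SSZ)), mul(add(Z, Z), mul(SSZ, SSZ)))))))
  [14] S(S(S(S(add(mul(Z, SSZ), mul(add(Z, Z), mul(SSZ, SSZ)))))))
  [15] S(S(S(S(add(Z, mul(add(Z, Z), mul(SSZ, SSZ)))))))
  [16] S(S(S(S(mul(add(Z, Z), mul(SSZ, SSZ))))))
  [17] S(S(S(S(mul(Z, mul(SSZ, SSZ))))))
  [18] S^4(Z)

Term B:
  start: mul(mul(SSZ, add(SZ, Z)), SSZ)
  [1] mul(add(add(SZ, Z), mul(SZ, add(SZ, Z))), SSZ)
  [2] mul(add(S(add(Z, Z)), mul(SZ, add(SZ, Z))), SSZ)
  [3] mul(S(add(add(Z, Z), mul(SZ, add(SZ, Z)))), SSZ)
  [4] add(SSZ, mul(add(add(Z, Z), mul(SZ, add(SZ, Z))), SSZ))
  [5] S(add(SZ, mul(add(add(Z, Z), mul(SZ, add(SZ, Z))), SSZ)))
  [6] S(S(add(Z, mul(add(add(Z, Z), mul(SZ, add(SZ, Z))), SSZ))))
  [7] S(S(mul(add(add(Z, Z), mul(SZ, add(SZ, Z))), SSZ)))
  [8] S(S(mul(add(Z, mul(SZ, add(SZ, Z))), SSZ)))
  [9] S(S(mul(mul(SZ, add(SZ, Z)), SSZ)))
  [10] S(S(mul(add(add(SZ, Z), mul(Z, add(SZ, Z))), SSZ)))
  [11] S(S(mul(add(S(add(Z, Z)), mul(Z, add(SZ, Z))), SSZ)))
  [12] S(S(mul(S(add(add(Z, Z), mul(Z, add(SZ, Z)))), SSZ)))
  [13] S(S(add(SSZ, mul(add(add(Z, Z), mul(Z, add(SZ, Z))), SSZ))))
  [14] S(S(S(add(SZ, mul(add(add(Z, Z), mul(Z, add(SZ, Z))), SSZ)))))
  [15] S(S(S(S(add(Z, mul(add(add(Z, Z), mul(Z, add(SZ, Z))), SSZ))))))
  [16] S(S(S(S(mul(add(add(Z, Z), mul(Z, add(SZ, Z))), SSZ)))))
  [17] S(S(S(S(mul(add(Z, mul(Z, add(SZ, Z))), SSZ)))))
  [18] S(S(S(S(mul(mul(Z, add(SZ, Z)), SSZ)))))
  [19] S(S(S(S(mul(Z, SSZ)))))
  [20] S^4(Z)

Answer: SAME — A ⇓ S^4(Z), B ⇓ S^4(Z)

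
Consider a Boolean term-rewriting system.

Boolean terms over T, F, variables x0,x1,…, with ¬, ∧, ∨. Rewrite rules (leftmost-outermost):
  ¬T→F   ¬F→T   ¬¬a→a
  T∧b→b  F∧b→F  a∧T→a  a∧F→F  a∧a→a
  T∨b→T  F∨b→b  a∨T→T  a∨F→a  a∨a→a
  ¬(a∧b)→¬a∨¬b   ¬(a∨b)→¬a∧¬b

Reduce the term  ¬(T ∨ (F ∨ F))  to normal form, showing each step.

  start: ¬(T ∨ (F ∨ F))
  [1] ¬T ∧ ¬(F ∨ F)
  [2] F ∧ ¬(F ∨ F)
  [3] F

Answer: normal form = F  (in 3 steps)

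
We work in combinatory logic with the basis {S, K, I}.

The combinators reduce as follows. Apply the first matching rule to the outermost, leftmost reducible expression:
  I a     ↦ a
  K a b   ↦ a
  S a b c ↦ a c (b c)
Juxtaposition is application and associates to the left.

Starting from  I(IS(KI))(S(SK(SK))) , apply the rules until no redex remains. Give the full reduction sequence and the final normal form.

  start: I(IS(KI))(S(SK(SK)))
  step 1: IS(KI)(S(SK(SK)))
  step 2: S(KI)(S(SK(SK)))

Answer: normal form = S(KI)(S(SK(SK)))  (in 2 steps)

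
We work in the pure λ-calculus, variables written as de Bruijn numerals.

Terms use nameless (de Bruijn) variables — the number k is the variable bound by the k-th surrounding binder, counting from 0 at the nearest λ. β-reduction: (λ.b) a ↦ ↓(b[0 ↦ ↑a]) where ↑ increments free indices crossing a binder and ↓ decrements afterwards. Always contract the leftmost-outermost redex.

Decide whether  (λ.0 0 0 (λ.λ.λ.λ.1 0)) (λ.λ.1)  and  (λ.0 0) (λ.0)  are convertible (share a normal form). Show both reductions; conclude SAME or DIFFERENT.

Term A:
  start: (λ.0 0 0 (λ.λ.λ.λ.1 0)) (λ.λ.1)
  [1] (λ.λ.1) (λ.λ.1) (λ.λ.1) (λ.λ.λ.λ.1 0)
  [2] (λ.λ.λ.1) (λ.λ.1) (λ.λ.λ.λ.1 0)
  [3] (λ.λ.1) (λ.λ.λ.λ.1 0)
  [4] λ.λ.λ.λ.λ.1 0

Term B:
  start: (λ.0 0) (λ.0)
  [1] (λ.0) (λ.0)
  [2] λ.0

Answer: DIFFERENT — A ⇓ λ.λ.λ.λ.λ.1 0, B ⇓ λ.0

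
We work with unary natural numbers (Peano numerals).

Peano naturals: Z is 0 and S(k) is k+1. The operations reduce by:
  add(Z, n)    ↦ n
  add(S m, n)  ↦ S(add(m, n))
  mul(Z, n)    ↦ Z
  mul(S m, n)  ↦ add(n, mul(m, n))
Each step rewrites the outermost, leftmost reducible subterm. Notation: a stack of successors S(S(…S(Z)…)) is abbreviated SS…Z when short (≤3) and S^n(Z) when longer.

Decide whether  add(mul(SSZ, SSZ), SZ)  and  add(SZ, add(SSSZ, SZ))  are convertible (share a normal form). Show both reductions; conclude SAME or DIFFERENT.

Answer: SAME — A ⇓ S^5(Z), B ⇓ S^5(Z)

Working:
Term A:
  start: add(mul(SSZ, SSZ), SZ)
  →1  add(add(SSZ, mul(SZ, SSZ)), SZ)
  →2  add(S(add(SZ, mul(SZ, SSZ))), SZ)
  →3  S(add(add(SZ, mul(SZ, SSZ)), SZ))
  →4  S(add(S(add(Z, mul(SZ, SSZ))), SZ))
  →5  S(S(add(add(Z, mul(SZ, SSZ)), SZ)))
  →6  S(S(add(mul(SZ, SSZ), SZ)))
  →7  S(S(add(add(SSZ, mul(Z, SSZ)), SZ)))
  →8  S(S(add(S(add(SZ, mul(Z, SSZ))), SZ)))
  →9  S(S(S(add(add(SZ, mul(Z, SSZ)), SZ))))
  →10  S(S(S(add(S(add(Z, mul(Z, SSZ))), SZ))))
  →11  S(S(S(S(add(add(Z, mul(Z, SSZ)), SZ)))))
  →12  S(S(S(S(add(mul(Z, SSZ), SZ)))))
  →13  S(S(S(S(add(Z, SZ)))))
  →14  S^5(Z)

Term B:
  start: add(SZ, add(SSSZ, SZ))
  →1  S(add(Z, add(SSSZ, SZ)))
  →2  S(add(SSSZ, SZ))
  →3  S(S(add(SSZ, SZ)))
  →4  S(S(S(add(SZ, SZ))))
  →5  S(S(S(S(add(Z, SZ)))))
  →6  S^5(Z)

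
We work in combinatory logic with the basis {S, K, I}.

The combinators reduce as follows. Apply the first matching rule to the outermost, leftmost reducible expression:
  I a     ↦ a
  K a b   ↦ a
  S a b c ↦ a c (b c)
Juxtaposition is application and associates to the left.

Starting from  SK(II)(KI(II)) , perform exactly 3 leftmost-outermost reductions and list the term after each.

  start: SK(II)(KI(II))
  →1  K(KI(II))(II(KI(II)))
  →2  KI(II)
  →3  I

Answer: after 3 steps: I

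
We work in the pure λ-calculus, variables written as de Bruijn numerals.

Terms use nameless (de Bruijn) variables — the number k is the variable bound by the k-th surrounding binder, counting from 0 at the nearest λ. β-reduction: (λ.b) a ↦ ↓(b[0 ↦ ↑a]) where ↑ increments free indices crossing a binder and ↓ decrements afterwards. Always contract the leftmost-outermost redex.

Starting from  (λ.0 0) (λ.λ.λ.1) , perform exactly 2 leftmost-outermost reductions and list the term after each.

Answer: after 2 steps: λ.λ.1

Reduction:
  start: (λ.0 0) (λ.λ.λ.1)
  →1  (λ.λ.λ.1) (λ.λ.λ.1)
  →2  λ.λ.1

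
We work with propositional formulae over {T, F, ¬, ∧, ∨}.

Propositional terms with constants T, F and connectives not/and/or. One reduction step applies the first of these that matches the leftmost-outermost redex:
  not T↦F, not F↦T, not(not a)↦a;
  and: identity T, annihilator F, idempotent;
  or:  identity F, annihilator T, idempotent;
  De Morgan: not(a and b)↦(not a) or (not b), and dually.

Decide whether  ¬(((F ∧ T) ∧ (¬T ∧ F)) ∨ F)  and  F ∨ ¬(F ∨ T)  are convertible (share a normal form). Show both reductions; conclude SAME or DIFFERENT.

Answer: DIFFERENT — A ⇓ T, B ⇓ F

Working:
Term A:
  start: ¬(((F ∧ T) ∧ (¬T ∧ F)) ∨ F)
  →1  ¬((F ∧ T) ∧ (¬T ∧ F)) ∧ ¬F
  →2  (¬(F ∧ T) ∨ ¬(¬T ∧ F)) ∧ ¬F
  →3  ((¬F ∨ ¬T) ∨ ¬(¬T ∧ F)) ∧ ¬F
  →4  ((T ∨ ¬T) ∨ ¬(¬T ∧ F)) ∧ ¬F
  →5  (T ∨ ¬(¬T ∧ F)) ∧ ¬F
  →6  T ∧ ¬F
  →7  ¬F
  →8  T

Term B:
  start: F ∨ ¬(F ∨ T)
  →1  ¬(F ∨ T)
  →2  ¬F ∧ ¬T
  →3  T ∧ ¬T
  →4  ¬T
  →5  F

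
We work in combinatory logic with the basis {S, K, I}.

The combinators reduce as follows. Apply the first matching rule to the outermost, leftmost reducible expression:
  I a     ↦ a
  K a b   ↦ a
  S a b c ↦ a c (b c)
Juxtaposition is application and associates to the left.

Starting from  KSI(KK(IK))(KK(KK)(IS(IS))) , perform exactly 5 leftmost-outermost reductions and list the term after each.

Answer: after 5 steps: SK(K(SS))

Working:
  start: KSI(KK(IK))(KK(KK)(IS(IS)))
  step 1: S(KK(IK))(KK(KK)(IS(IS)))
  step 2: SK(KK(KK)(IS(IS)))
  step 3: SK(K(IS(IS)))
  step 4: SK(K(S(IS)))
  step 5: SK(K(SS))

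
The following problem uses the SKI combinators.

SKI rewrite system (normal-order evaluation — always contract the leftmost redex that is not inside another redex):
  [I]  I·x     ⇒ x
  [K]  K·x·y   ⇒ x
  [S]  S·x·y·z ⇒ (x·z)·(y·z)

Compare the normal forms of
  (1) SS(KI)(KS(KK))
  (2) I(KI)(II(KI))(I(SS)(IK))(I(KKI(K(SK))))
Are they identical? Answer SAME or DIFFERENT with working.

Answer: DIFFERENT — A ⇓ SSI, B ⇓ S(K(K(SK)))(K(K(K(SK))))

Working:
Term A:
  start: SS(KI)(KS(KK))
  step 1: S(KS(KK))(KI(KS(KK)))
  step 2: SS(KI(KS(KK)))
  step 3: SSI

Term B:
  start: I(KI)(II(KI))(I(SS)(IK))(I(KKI(K(SK))))
  step 1: KI(II(KI))(I(SS)(IK))(I(KKI(K(SK))))
  step 2: I(I(SS)(IK))(I(KKI(K(SK))))
  step 3: I(SS)(IK)(I(KKI(K(SK))))
  step 4: SS(IK)(I(KKI(K(SK))))
  step 5: S(I(KKI(K(SK))))(IK(I(KKI(K(SK)))))
  step 6: S(KKI(K(SK)))(IK(I(KKI(K(SK)))))
  step 7: S(K(K(SK)))(IK(I(KKI(K(SK)))))
  step 8: S(K(K(SK)))(K(I(KKI(K(SK)))))
  step 9: S(K(K(SK)))(K(KKI(K(SK))))
  step 10: S(K(K(SK)))(K(K(K(SK))))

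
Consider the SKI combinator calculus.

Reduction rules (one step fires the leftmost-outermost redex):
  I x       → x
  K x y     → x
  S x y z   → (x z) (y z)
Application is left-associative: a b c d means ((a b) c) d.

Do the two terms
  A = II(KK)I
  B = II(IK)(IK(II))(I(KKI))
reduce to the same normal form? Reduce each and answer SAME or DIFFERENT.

Answer: DIFFERENT — A ⇓ K, B ⇓ KI

Working:
Term A:
  start: II(KK)I
  →1  I(KK)I
  →2  KKI
  →3  K

Term B:
  start: II(IK)(IK(II))(I(KKI))
  →1  I(IK)(IK(II))(I(KKI))
  →2  IK(IK(II))(I(KKI))
  →3  K(IK(II))(I(KKI))
  →4  IK(II)
  →5  K(II)
  →6  KI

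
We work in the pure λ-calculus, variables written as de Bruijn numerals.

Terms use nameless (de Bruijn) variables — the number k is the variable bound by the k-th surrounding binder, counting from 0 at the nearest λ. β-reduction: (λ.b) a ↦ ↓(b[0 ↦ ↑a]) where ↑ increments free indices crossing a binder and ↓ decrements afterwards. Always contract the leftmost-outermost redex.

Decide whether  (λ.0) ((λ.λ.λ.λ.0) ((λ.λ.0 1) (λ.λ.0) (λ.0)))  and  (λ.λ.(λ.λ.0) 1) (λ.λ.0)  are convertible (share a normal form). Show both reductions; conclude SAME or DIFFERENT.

Term A:
  start: (λ.0) ((λ.λ.λ.λ.0) ((λ.λ.0 1) (λ.λ.0) (λ.0)))
  [1] (λ.λ.λ.λ.0) ((λ.λ.0 1) (λ.λ.0) (λ.0))
  [2] λ.λ.λ.0

Term B:
  start: (λ.λ.(λ.λ.0) 1) (λ.λ.0)
  [1] λ.(λ.λ.0) (λ.λ.0)
  [2] λ.λ.0

Answer: DIFFERENT — A ⇓ λ.λ.λ.0, B ⇓ λ.λ.0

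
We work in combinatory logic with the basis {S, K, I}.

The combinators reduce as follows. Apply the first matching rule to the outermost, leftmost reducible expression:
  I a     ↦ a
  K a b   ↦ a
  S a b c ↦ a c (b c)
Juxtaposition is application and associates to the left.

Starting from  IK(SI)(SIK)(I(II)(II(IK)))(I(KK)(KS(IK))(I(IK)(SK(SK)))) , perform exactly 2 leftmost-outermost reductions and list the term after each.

Answer: after 2 steps: SI(I(II)(II(IK)))(I(KK)(KS(IK))(I(IK)(SK(SK))))

Derivation:
  start: IK(SI)(SIK)(I(II)(II(IK)))(I(KK)(KS(IK))(I(IK)(SK(SK))))
  →1  K(SI)(SIK)(I(II)(II(IK)))(I(KK)(KS(IK))(I(IK)(SK(SK))))
  →2  SI(I(II)(II(IK)))(I(KK)(KS(IK))(I(IK)(SK(SK))))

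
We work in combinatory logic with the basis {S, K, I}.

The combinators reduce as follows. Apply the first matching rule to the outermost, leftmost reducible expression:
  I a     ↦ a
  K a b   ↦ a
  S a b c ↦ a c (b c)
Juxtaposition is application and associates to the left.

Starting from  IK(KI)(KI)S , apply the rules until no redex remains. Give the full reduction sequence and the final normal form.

Answer: normal form = I  (in 3 steps)

Derivation:
  start: IK(KI)(KI)S
  step 1: K(KI)(KI)S
  step 2: KIS
  step 3: I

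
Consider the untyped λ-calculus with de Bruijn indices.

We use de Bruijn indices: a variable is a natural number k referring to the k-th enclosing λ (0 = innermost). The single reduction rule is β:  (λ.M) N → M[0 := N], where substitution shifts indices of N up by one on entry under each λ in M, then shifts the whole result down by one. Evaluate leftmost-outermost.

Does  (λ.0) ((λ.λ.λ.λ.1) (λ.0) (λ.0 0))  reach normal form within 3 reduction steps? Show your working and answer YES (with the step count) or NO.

  start: (λ.0) ((λ.λ.λ.λ.1) (λ.0) (λ.0 0))
  [1] (λ.λ.λ.λ.1) (λ.0) (λ.0 0)
  [2] (λ.λ.λ.1) (λ.0 0)
  [3] λ.λ.1

Answer: YES — reaches normal form λ.λ.1 in 3 ≤ 3 steps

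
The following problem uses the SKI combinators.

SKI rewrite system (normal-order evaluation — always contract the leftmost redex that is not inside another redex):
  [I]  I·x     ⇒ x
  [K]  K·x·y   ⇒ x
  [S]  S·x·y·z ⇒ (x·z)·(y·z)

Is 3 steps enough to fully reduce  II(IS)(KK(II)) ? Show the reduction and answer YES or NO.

  start: II(IS)(KK(II))
  →1  I(IS)(KK(II))
  →2  IS(KK(II))
  →3  S(KK(II))

Answer: NO — after 3 steps the term is S(KK(II)), not yet normal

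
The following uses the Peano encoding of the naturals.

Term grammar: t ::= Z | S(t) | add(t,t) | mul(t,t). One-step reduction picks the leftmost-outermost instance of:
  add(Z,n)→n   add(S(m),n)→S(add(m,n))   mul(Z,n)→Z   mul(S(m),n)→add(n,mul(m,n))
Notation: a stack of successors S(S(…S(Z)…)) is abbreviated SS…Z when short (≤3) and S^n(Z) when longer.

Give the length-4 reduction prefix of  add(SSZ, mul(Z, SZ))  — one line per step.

  start: add(SSZ, mul(Z, SZ))
  step 1: S(add(SZ, mul(Z, SZ)))
  step 2: S(S(add(Z, mul(Z, SZ))))
  step 3: S(S(mul(Z, SZ)))
  step 4: SSZ

Answer: after 4 steps: SSZ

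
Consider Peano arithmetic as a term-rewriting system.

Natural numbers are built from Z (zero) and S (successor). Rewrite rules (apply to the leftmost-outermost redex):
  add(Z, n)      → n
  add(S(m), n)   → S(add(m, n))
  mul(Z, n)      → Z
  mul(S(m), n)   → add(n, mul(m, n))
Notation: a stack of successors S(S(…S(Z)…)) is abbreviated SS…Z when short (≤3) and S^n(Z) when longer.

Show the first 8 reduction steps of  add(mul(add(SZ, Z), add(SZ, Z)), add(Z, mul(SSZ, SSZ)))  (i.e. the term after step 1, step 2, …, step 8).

Answer: after 8 steps: S(add(mul(Z, add(SZ, Z)), add(Z, mul(SSZ, SSZ))))

Working:
  start: add(mul(add(SZ, Z), add(SZ, Z)), add(Z, mul(SSZ, SSZ)))
  step 1: add(mul(S(add(Z, Z)), add(SZ, Z)), add(Z, mul(SSZ, SSZ)))
  step 2: add(add(add(SZ, Z), mul(add(Z, Z), add(SZ, Z))), add(Z, mul(SSZ, SSZ)))
  step 3: add(add(S(add(Z, Z)), mul(add(Z, Z), add(SZ, Z))), add(Z, mul(SSZ, SSZ)))
  step 4: add(S(add(add(Z, Z), mul(add(Z, Z), add(SZ, Z)))), add(Z, mul(SSZ, SSZ)))
  step 5: S(add(add(add(Z, Z), mul(add(Z, Z), add(SZ, Z))), add(Z, mul(SSZ, SSZ))))
  step 6: S(add(add(Z, mul(add(Z, Z), add(SZ, Z))), add(Z, mul(SSZ, SSZ))))
  step 7: S(add(mul(add(Z, Z), add(SZ, Z)), add(Z, mul(SSZ, SSZ))))
  step 8: S(add(mul(Z, add(SZ, Z)), add(Z, mul(SSZ, SSZ))))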